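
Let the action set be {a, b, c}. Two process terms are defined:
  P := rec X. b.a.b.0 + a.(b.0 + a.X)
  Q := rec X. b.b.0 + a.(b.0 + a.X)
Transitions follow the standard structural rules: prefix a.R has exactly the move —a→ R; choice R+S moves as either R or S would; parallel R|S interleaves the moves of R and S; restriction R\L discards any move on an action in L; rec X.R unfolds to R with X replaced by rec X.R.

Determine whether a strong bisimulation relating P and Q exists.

P's transition system — 5 states:
  s0 = rec X. b.a.b.0 + a.(b.0 + a.X) | --a--▸ s1, --b--▸ s2
  s1 = b.0 + a.(rec X. b.a.b.0 + a.(b.0 + a.X)) | --a--▸ s0, --b--▸ s3
  s2 = a.b.0 | --a--▸ s4
  s3 = 0 | (no moves)
  s4 = b.0 | --b--▸ s3
Q's transition system — 4 states:
  t0 = rec X. b.b.0 + a.(b.0 + a.X) | --a--▸ t1, --b--▸ t2
  t1 = b.0 + a.(rec X. b.b.0 + a.(b.0 + a.X)) | --a--▸ t0, --b--▸ t3
  t2 = b.0 | --b--▸ t3
  t3 = 0 | (no moves)
Partition-refinement fixed point:
  B0 = {s0}
  B1 = {s1}
  B2 = {s3, t3}
  B3 = {s2}
  B4 = {s4, t2}
  B5 = {t0}
  B6 = {t1}
s0 ∈ B0, t0 ∈ B5 → different blocks

P ≁ Q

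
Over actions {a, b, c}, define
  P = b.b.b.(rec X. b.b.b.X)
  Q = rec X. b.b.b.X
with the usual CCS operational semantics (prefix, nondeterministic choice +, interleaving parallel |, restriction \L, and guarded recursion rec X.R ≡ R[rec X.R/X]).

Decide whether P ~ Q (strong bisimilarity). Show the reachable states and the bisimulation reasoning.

P's transition system — 4 states:
  m0 = b.b.b.(rec X. b.b.b.X) :: =b=> m1
  m1 = b.b.(rec X. b.b.b.X) :: =b=> m2
  m2 = b.(rec X. b.b.b.X) :: =b=> m3
  m3 = rec X. b.b.b.X :: =b=> m1
Q's transition system — 3 states:
  n0 = rec X. b.b.b.X :: =b=> n1
  n1 = b.b.(rec X. b.b.b.X) :: =b=> n2
  n2 = b.(rec X. b.b.b.X) :: =b=> n0
Coarsest stable partition (strong bisimilarity classes):
  B0 = {m0, m1, m2, m3, n0, n1, n2}
m0 ∈ B0, n0 ∈ B0 → same block

bisimilar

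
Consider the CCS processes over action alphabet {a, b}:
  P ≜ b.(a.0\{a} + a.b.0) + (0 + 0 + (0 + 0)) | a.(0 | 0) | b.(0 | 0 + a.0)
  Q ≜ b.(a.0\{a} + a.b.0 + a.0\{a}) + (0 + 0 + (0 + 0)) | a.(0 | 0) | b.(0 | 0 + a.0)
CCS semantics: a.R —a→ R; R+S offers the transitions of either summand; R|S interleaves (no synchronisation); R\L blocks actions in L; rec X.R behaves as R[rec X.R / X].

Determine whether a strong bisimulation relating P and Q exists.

LTS(P): 10 reachable states
  s0 = b.(a.0\{a} + a.b.0) + (0 + 0 + (0 + 0)) | a.(0 | 0) | b.(0 | 0 + a.0) has moves —a→ s1, —b→ s2, —b→ s3
  s1 = (0 + 0 + (0 + 0)) | (0 | 0) | b.(0 | 0 + a.0) has moves —b→ s4
  s2 = (0 + 0 + (0 + 0)) | a.(0 | 0) | (0 | 0 + a.0) has moves —a→ s4, —a→ s5
  s3 = a.0\{a} + a.b.0 has moves —a→ s6, —a→ s7
  s4 = (0 + 0 + (0 + 0)) | (0 | 0) | (0 | 0 + a.0) has moves —a→ s8
  s5 = (0 + 0 + (0 + 0)) | a.(0 | 0) | 0 has moves —a→ s8
  s6 = 0\{a} has moves (no moves)
  s7 = b.0 has moves —b→ s9
  s8 = (0 + 0 + (0 + 0)) | (0 | 0) | 0 has moves (no moves)
  s9 = 0 has moves (no moves)
LTS(Q): 10 reachable states
  t0 = b.(a.0\{a} + a.b.0 + a.0\{a}) + (0 + 0 + (0 + 0)) | a.(0 | 0) | b.(0 | 0 + a.0) has moves —a→ t1, —b→ t2, —b→ t3
  t1 = (0 + 0 + (0 + 0)) | (0 | 0) | b.(0 | 0 + a.0) has moves —b→ t4
  t2 = (0 + 0 + (0 + 0)) | a.(0 | 0) | (0 | 0 + a.0) has moves —a→ t4, —a→ t5
  t3 = a.0\{a} + a.b.0 + a.0\{a} has moves —a→ t6, —a→ t7
  t4 = (0 + 0 + (0 + 0)) | (0 | 0) | (0 | 0 + a.0) has moves —a→ t8
  t5 = (0 + 0 + (0 + 0)) | a.(0 | 0) | 0 has moves —a→ t8
  t6 = 0\{a} has moves (no moves)
  t7 = b.0 has moves —b→ t9
  t8 = (0 + 0 + (0 + 0)) | (0 | 0) | 0 has moves (no moves)
  t9 = 0 has moves (no moves)
Coarsest stable partition (strong bisimilarity classes):
  B0 = {s0, t0}
  B1 = {s1, t1}
  B2 = {s4, s5, t4, t5}
  B3 = {s6, s8, s9, t6, t8, t9}
  B4 = {s2, t2}
  B5 = {s3, t3}
  B6 = {s7, t7}
s0 ∈ B0, t0 ∈ B0 → same block

bisimilar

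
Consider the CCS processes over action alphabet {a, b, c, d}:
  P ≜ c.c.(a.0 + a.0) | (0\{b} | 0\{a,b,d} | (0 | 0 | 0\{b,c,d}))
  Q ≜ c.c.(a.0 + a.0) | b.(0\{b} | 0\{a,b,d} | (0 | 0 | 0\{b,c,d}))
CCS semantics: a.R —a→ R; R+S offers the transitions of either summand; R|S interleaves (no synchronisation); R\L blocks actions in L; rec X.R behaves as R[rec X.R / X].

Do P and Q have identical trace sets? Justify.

Reachable graph of P (4 states):
  s0 = c.c.(a.0 + a.0) | (0\{b} | 0\{a,b,d} | (0 | 0 | 0\{b,c,d})) → ··c··> s1
  s1 = c.(a.0 + a.0) | (0\{b} | 0\{a,b,d} | (0 | 0 | 0\{b,c,d})) → ··c··> s2
  s2 = (a.0 + a.0) | (0\{b} | 0\{a,b,d} | (0 | 0 | 0\{b,c,d})) → ··a··> s3
  s3 = 0 | (0\{b} | 0\{a,b,d} | (0 | 0 | 0\{b,c,d})) → stopped
Reachable graph of Q (8 states):
  t0 = c.c.(a.0 + a.0) | b.(0\{b} | 0\{a,b,d} | (0 | 0 | 0\{b,c,d})) → ··b··> t1, ··c··> t2
  t1 = c.c.(a.0 + a.0) | (0\{b} | 0\{a,b,d} | (0 | 0 | 0\{b,c,d})) → ··c··> t3
  t2 = c.(a.0 + a.0) | b.(0\{b} | 0\{a,b,d} | (0 | 0 | 0\{b,c,d})) → ··b··> t3, ··c··> t4
  t3 = c.(a.0 + a.0) | (0\{b} | 0\{a,b,d} | (0 | 0 | 0\{b,c,d})) → ··c··> t5
  t4 = (a.0 + a.0) | b.(0\{b} | 0\{a,b,d} | (0 | 0 | 0\{b,c,d})) → ··a··> t6, ··b··> t5
  t5 = (a.0 + a.0) | (0\{b} | 0\{a,b,d} | (0 | 0 | 0\{b,c,d})) → ··a··> t7
  t6 = 0 | b.(0\{b} | 0\{a,b,d} | (0 | 0 | 0\{b,c,d})) → ··b··> t7
  t7 = 0 | (0\{b} | 0\{a,b,d} | (0 | 0 | 0\{b,c,d})) → stopped
Executing b from Q (initial set {t0}):
  step 1 (b): {t1}
  — Q admits the full trace.
Executing b from P (initial set {s0}):
  step 1 (b): no successor for P

NO — witness ⟨b⟩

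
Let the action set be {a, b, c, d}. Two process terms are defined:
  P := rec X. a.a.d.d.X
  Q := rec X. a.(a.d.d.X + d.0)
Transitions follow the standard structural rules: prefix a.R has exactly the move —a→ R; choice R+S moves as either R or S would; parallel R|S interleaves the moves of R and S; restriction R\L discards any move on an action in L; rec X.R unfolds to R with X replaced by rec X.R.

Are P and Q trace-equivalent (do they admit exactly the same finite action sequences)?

traces(P) ≠ traces(Q) — witness ⟨ad⟩

Reachable graph of P (4 states):
  s0 = rec X. a.a.d.d.X | —a→ s1
  s1 = a.d.d.(rec X. a.a.d.d.X) | —a→ s2
  s2 = d.d.(rec X. a.a.d.d.X) | —d→ s3
  s3 = d.(rec X. a.a.d.d.X) | —d→ s0
Reachable graph of Q (5 states):
  t0 = rec X. a.(a.d.d.X + d.0) | —a→ t1
  t1 = a.d.d.(rec X. a.(a.d.d.X + d.0)) + d.0 | —a→ t2, —d→ t3
  t2 = d.d.(rec X. a.(a.d.d.X + d.0)) | —d→ t4
  t3 = 0 | (no moves)
  t4 = d.(rec X. a.(a.d.d.X + d.0)) | —d→ t0
Trace ⟨ad⟩ through Q, begin at {t0}:
  after a @ step 1: {t1}
  after d @ step 2: {t3}
  ✓ Q
Trace ⟨ad⟩ through P, begin at {s0}:
  after a @ step 1: {s1}
  after d @ step 2: ∅ (P stuck)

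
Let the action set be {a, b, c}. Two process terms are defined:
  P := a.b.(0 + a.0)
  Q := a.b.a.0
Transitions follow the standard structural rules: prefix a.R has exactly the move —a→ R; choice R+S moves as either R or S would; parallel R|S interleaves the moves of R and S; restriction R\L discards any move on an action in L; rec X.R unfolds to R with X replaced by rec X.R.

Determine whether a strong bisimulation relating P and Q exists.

bisimilar

Reachable graph of P (4 states):
  m0 = a.b.(0 + a.0) :: =a=> m1
  m1 = b.(0 + a.0) :: =b=> m2
  m2 = 0 + a.0 :: =a=> m3
  m3 = 0 :: ∅
Reachable graph of Q (4 states):
  n0 = a.b.a.0 :: =a=> n1
  n1 = b.a.0 :: =b=> n2
  n2 = a.0 :: =a=> n3
  n3 = 0 :: ∅
Bisimilarity quotient blocks:
  B0 = {m0, n0}
  B1 = {m1, n1}
  B2 = {m2, n2}
  B3 = {m3, n3}
m0 ∈ B0, n0 ∈ B0 → same block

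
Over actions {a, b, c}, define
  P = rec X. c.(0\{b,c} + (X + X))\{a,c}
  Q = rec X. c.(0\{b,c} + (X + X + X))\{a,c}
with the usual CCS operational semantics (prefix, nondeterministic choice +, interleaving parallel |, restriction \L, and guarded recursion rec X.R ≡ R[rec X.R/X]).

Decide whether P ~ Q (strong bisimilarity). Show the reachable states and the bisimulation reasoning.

LTS(P): 2 reachable states
  p0 = rec X. c.(0\{b,c} + (X + X))\{a,c} has moves —c→ p1
  p1 = (0\{b,c} + ((rec X. c.(0\{b,c} + (X + X))\{a,c}) + (rec X. c.(0\{b,c} + (X + X))\{a,c})))\{a,c} has moves ·
LTS(Q): 2 reachable states
  q0 = rec X. c.(0\{b,c} + (X + X + X))\{a,c} has moves —c→ q1
  q1 = (0\{b,c} + ((rec X. c.(0\{b,c} + (X + X + X))\{a,c}) + (rec X. c.(0\{b,c} + (X + X + X))\{a,c}) + (rec X. c.(0\{b,c} + (X + X + X))\{a,c})))\{a,c} has moves ·
Partition-refinement fixed point:
  B0 = {p0, q0}
  B1 = {p1, q1}
p0 ∈ B0, q0 ∈ B0 → same block

YES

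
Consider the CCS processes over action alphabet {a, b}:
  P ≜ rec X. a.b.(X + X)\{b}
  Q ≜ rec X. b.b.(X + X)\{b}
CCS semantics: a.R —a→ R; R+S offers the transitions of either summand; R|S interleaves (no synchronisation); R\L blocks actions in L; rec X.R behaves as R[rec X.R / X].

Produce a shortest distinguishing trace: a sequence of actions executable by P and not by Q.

LTS(P): 4 reachable states
  p0 = rec X. a.b.(X + X)\{b} | -a-> p1
  p1 = b.((rec X. a.b.(X + X)\{b}) + (rec X. a.b.(X + X)\{b}))\{b} | -b-> p2
  p2 = ((rec X. a.b.(X + X)\{b}) + (rec X. a.b.(X + X)\{b}))\{b} | -a-> p3
  p3 = (b.((rec X. a.b.(X + X)\{b}) + (rec X. a.b.(X + X)\{b}))\{b})\{b} | ∅
LTS(Q): 3 reachable states
  q0 = rec X. b.b.(X + X)\{b} | -b-> q1
  q1 = b.((rec X. b.b.(X + X)\{b}) + (rec X. b.b.(X + X)\{b}))\{b} | -b-> q2
  q2 = ((rec X. b.b.(X + X)\{b}) + (rec X. b.b.(X + X)\{b}))\{b} | ∅
Executing a from P (initial set {p0}):
  [1] a ⇒ {p1}
  ✓ P
Executing a from Q (initial set {q0}):
  [1] a ⇒ no successor for Q

a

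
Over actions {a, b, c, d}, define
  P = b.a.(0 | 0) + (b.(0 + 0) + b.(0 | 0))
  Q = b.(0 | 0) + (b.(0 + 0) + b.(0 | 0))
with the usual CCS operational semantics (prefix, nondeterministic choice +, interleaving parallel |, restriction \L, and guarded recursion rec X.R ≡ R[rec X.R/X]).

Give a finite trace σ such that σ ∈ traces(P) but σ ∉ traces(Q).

ba

P's transition system — 4 states:
  m0 = b.a.(0 | 0) + (b.(0 + 0) + b.(0 | 0)) | -b-> m1, -b-> m2, -b-> m3
  m1 = 0 + 0 | stopped
  m2 = 0 | 0 | stopped
  m3 = a.(0 | 0) | -a-> m2
Q's transition system — 3 states:
  n0 = b.(0 | 0) + (b.(0 + 0) + b.(0 | 0)) | -b-> n1, -b-> n2
  n1 = 0 + 0 | stopped
  n2 = 0 | 0 | stopped
Executing ba from P (initial set {m0}):
  step 1 (b): {m1, m2, m3}
  step 2 (a): {m2}
  ✓ P
Executing ba from Q (initial set {n0}):
  step 1 (b): {n1, n2}
  step 2 (a): no successor for Q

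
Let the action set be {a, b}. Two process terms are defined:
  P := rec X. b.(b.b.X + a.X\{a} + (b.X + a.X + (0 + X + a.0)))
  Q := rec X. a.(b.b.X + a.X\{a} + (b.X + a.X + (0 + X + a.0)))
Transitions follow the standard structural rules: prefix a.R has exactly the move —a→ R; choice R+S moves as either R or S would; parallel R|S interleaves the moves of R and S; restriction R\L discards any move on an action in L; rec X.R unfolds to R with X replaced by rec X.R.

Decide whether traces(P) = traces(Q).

Reachable graph of P (7 states):
  m0 = rec X. b.(b.b.X + a.X\{a} + (b.X + a.X + (0 + X + a.0))) ⊢ --b--▸ m1
  m1 = b.b.(rec X. b.(b.b.X + a.X\{a} + (b.X + a.X + (0 + X + a.0)))) + a.(rec X. b.(b.b.X + a.X\{a} + (b.X + a.X + (0 + X + a.0))))\{a} + (b.(rec X. b.(b.b.X + a.X\{a} + (b.X + a.X + (0 + X + a.0)))) + a.(rec X. b.(b.b.X + a.X\{a} + (b.X + a.X + (0 + X + a.0)))) + (0 + (rec X. b.(b.b.X + a.X\{a} + (b.X + a.X + (0 + X + a.0)))) + a.0)) ⊢ --a--▸ m0, --a--▸ m2, --a--▸ m3, --b--▸ m0, --b--▸ m1, --b--▸ m4
  m2 = (rec X. b.(b.b.X + a.X\{a} + (b.X + a.X + (0 + X + a.0))))\{a} ⊢ --b--▸ m5
  m3 = 0 ⊢ deadlocked
  m4 = b.(rec X. b.(b.b.X + a.X\{a} + (b.X + a.X + (0 + X + a.0)))) ⊢ --b--▸ m0
  m5 = (b.b.(rec X. b.(b.b.X + a.X\{a} + (b.X + a.X + (0 + X + a.0)))) + a.(rec X. b.(b.b.X + a.X\{a} + (b.X + a.X + (0 + X + a.0))))\{a} + (b.(rec X. b.(b.b.X + a.X\{a} + (b.X + a.X + (0 + X + a.0)))) + a.(rec X. b.(b.b.X + a.X\{a} + (b.X + a.X + (0 + X + a.0)))) + (0 + (rec X. b.(b.b.X + a.X\{a} + (b.X + a.X + (0 + X + a.0)))) + a.0)))\{a} ⊢ --b--▸ m2, --b--▸ m5, --b--▸ m6
  m6 = (b.(rec X. b.(b.b.X + a.X\{a} + (b.X + a.X + (0 + X + a.0)))))\{a} ⊢ --b--▸ m2
Reachable graph of Q (5 states):
  n0 = rec X. a.(b.b.X + a.X\{a} + (b.X + a.X + (0 + X + a.0))) ⊢ --a--▸ n1
  n1 = b.b.(rec X. a.(b.b.X + a.X\{a} + (b.X + a.X + (0 + X + a.0)))) + a.(rec X. a.(b.b.X + a.X\{a} + (b.X + a.X + (0 + X + a.0))))\{a} + (b.(rec X. a.(b.b.X + a.X\{a} + (b.X + a.X + (0 + X + a.0)))) + a.(rec X. a.(b.b.X + a.X\{a} + (b.X + a.X + (0 + X + a.0)))) + (0 + (rec X. a.(b.b.X + a.X\{a} + (b.X + a.X + (0 + X + a.0)))) + a.0)) ⊢ --a--▸ n0, --a--▸ n1, --a--▸ n2, --a--▸ n3, --b--▸ n0, --b--▸ n4
  n2 = (rec X. a.(b.b.X + a.X\{a} + (b.X + a.X + (0 + X + a.0))))\{a} ⊢ deadlocked
  n3 = 0 ⊢ deadlocked
  n4 = b.(rec X. a.(b.b.X + a.X\{a} + (b.X + a.X + (0 + X + a.0)))) ⊢ --b--▸ n0
Trace ⟨b⟩ through P, begin at {m0}:
  after b @ step 1: {m1}
  ✓ P
Trace ⟨b⟩ through Q, begin at {n0}:
  after b @ step 1: ∅ (Q stuck)

traces(P) ≠ traces(Q) — witness ⟨b⟩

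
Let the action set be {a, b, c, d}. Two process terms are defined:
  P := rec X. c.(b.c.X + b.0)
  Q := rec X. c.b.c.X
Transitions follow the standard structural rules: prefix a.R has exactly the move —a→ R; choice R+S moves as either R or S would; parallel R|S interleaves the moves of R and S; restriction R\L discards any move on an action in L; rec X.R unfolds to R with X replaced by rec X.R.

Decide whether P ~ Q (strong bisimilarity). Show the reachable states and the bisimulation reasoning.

Reachable graph of P (4 states):
  s0 = rec X. c.(b.c.X + b.0) → —c→ s1
  s1 = b.c.(rec X. c.(b.c.X + b.0)) + b.0 → —b→ s2, —b→ s3
  s2 = 0 → stopped
  s3 = c.(rec X. c.(b.c.X + b.0)) → —c→ s0
Reachable graph of Q (3 states):
  t0 = rec X. c.b.c.X → —c→ t1
  t1 = b.c.(rec X. c.b.c.X) → —b→ t2
  t2 = c.(rec X. c.b.c.X) → —c→ t0
Bisimilarity quotient blocks:
  B0 = {s0}
  B1 = {s1}
  B2 = {s3}
  B3 = {s2}
  B4 = {t0}
  B5 = {t1}
  B6 = {t2}
s0 ∈ B0, t0 ∈ B4 → different blocks

NO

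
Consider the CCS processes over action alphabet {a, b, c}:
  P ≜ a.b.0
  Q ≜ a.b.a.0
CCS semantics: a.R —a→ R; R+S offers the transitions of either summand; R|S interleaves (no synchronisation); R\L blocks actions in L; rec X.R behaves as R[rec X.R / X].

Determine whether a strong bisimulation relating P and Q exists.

not bisimilar

LTS(P): 3 reachable states
  m0 = a.b.0 ⊢ —a→ m1
  m1 = b.0 ⊢ —b→ m2
  m2 = 0 ⊢ stopped
LTS(Q): 4 reachable states
  n0 = a.b.a.0 ⊢ —a→ n1
  n1 = b.a.0 ⊢ —b→ n2
  n2 = a.0 ⊢ —a→ n3
  n3 = 0 ⊢ stopped
Coarsest stable partition (strong bisimilarity classes):
  B0 = {m0}
  B1 = {m1}
  B2 = {m2, n3}
  B3 = {n0}
  B4 = {n1}
  B5 = {n2}
m0 ∈ B0, n0 ∈ B3 → different blocks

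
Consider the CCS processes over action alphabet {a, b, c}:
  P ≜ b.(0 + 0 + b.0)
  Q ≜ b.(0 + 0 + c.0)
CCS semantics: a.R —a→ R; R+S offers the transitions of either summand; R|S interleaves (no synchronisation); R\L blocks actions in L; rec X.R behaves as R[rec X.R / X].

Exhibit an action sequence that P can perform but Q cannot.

P's transition system — 3 states:
  s0 = b.(0 + 0 + b.0) :: =b=> s1
  s1 = 0 + 0 + b.0 :: =b=> s2
  s2 = 0 :: deadlocked
Q's transition system — 3 states:
  t0 = b.(0 + 0 + c.0) :: =b=> t1
  t1 = 0 + 0 + c.0 :: =c=> t2
  t2 = 0 :: deadlocked
Executing bb from P (initial set {s0}):
  after b @ step 1: {s1}
  after b @ step 2: {s2}
  — P admits the full trace.
Executing bb from Q (initial set {t0}):
  after b @ step 1: {t1}
  after b @ step 2: ∅ (Q stuck)

bb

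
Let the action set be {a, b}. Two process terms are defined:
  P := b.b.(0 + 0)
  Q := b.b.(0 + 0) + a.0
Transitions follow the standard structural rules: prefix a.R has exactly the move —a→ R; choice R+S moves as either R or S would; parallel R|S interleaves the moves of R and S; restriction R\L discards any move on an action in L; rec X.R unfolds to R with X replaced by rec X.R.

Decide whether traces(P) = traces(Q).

NO — witness ⟨a⟩

Reachable graph of P (3 states):
  m0 = b.b.(0 + 0) :: -b-> m1
  m1 = b.(0 + 0) :: -b-> m2
  m2 = 0 + 0 :: deadlocked
Reachable graph of Q (4 states):
  n0 = b.b.(0 + 0) + a.0 :: -a-> n1, -b-> n2
  n1 = 0 :: deadlocked
  n2 = b.(0 + 0) :: -b-> n3
  n3 = 0 + 0 :: deadlocked
Executing a from Q (initial set {n0}):
  step 1 (a): {n1}
  Q completes σ.
Executing a from P (initial set {m0}):
  step 1 (a): no successor for P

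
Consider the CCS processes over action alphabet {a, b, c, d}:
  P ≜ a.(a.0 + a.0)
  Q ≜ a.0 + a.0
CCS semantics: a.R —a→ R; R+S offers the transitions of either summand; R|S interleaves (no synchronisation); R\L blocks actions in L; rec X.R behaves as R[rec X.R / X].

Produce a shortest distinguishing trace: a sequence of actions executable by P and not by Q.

P's transition system — 3 states:
  s0 = a.(a.0 + a.0) has moves -a-> s1
  s1 = a.0 + a.0 has moves -a-> s2
  s2 = 0 has moves deadlocked
Q's transition system — 2 states:
  t0 = a.0 + a.0 has moves -a-> t1
  t1 = 0 has moves deadlocked
Executing aa from P (initial set {s0}):
  step 1 (a): {s1}
  step 2 (a): {s2}
  P completes σ.
Executing aa from Q (initial set {t0}):
  step 1 (a): {t1}
  step 2 (a): ∅ (Q stuck)

aa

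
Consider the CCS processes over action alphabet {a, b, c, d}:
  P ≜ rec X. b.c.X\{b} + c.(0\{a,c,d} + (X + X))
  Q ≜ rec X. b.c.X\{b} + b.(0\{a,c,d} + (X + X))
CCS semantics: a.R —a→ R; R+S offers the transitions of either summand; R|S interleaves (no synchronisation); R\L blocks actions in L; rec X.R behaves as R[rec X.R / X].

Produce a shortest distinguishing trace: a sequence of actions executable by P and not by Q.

c

LTS(P): 5 reachable states
  p0 = rec X. b.c.X\{b} + c.(0\{a,c,d} + (X + X)) has moves -b-> p1, -c-> p2
  p1 = c.(rec X. b.c.X\{b} + c.(0\{a,c,d} + (X + X)))\{b} has moves -c-> p3
  p2 = 0\{a,c,d} + ((rec X. b.c.X\{b} + c.(0\{a,c,d} + (X + X))) + (rec X. b.c.X\{b} + c.(0\{a,c,d} + (X + X)))) has moves -b-> p1, -c-> p2
  p3 = (rec X. b.c.X\{b} + c.(0\{a,c,d} + (X + X)))\{b} has moves -c-> p4
  p4 = (0\{a,c,d} + ((rec X. b.c.X\{b} + c.(0\{a,c,d} + (X + X))) + (rec X. b.c.X\{b} + c.(0\{a,c,d} + (X + X)))))\{b} has moves -c-> p4
LTS(Q): 4 reachable states
  q0 = rec X. b.c.X\{b} + b.(0\{a,c,d} + (X + X)) has moves -b-> q1, -b-> q2
  q1 = 0\{a,c,d} + ((rec X. b.c.X\{b} + b.(0\{a,c,d} + (X + X))) + (rec X. b.c.X\{b} + b.(0\{a,c,d} + (X + X)))) has moves -b-> q1, -b-> q2
  q2 = c.(rec X. b.c.X\{b} + b.(0\{a,c,d} + (X + X)))\{b} has moves -c-> q3
  q3 = (rec X. b.c.X\{b} + b.(0\{a,c,d} + (X + X)))\{b} has moves ·
Executing c from P (initial set {p0}):
  [1] c ⇒ {p2}
  P completes σ.
Executing c from Q (initial set {q0}):
  [1] c ⇒ ∅  — Q cannot continue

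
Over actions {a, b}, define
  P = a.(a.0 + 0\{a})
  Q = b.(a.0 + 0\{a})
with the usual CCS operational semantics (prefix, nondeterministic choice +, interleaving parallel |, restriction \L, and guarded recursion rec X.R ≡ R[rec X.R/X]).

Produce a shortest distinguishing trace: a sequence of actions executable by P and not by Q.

a

LTS(P): 3 reachable states
  u0 = a.(a.0 + 0\{a}) → --a--▸ u1
  u1 = a.0 + 0\{a} → --a--▸ u2
  u2 = 0 → ∅
LTS(Q): 3 reachable states
  v0 = b.(a.0 + 0\{a}) → --b--▸ v1
  v1 = a.0 + 0\{a} → --a--▸ v2
  v2 = 0 → ∅
Trace ⟨a⟩ through P, begin at {u0}:
  step 1 (a): {u1}
  P completes σ.
Trace ⟨a⟩ through Q, begin at {v0}:
  step 1 (a): no successor for Q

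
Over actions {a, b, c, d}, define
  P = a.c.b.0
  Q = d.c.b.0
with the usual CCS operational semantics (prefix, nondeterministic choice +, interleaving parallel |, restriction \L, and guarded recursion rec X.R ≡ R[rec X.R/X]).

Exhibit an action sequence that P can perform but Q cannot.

a

Reachable graph of P (4 states):
  m0 = a.c.b.0 | ··a··> m1
  m1 = c.b.0 | ··c··> m2
  m2 = b.0 | ··b··> m3
  m3 = 0 | stopped
Reachable graph of Q (4 states):
  n0 = d.c.b.0 | ··d··> n1
  n1 = c.b.0 | ··c··> n2
  n2 = b.0 | ··b··> n3
  n3 = 0 | stopped
Executing a from P (initial set {m0}):
  after a @ step 1: {m1}
  ✓ P
Executing a from Q (initial set {n0}):
  after a @ step 1: no successor for Q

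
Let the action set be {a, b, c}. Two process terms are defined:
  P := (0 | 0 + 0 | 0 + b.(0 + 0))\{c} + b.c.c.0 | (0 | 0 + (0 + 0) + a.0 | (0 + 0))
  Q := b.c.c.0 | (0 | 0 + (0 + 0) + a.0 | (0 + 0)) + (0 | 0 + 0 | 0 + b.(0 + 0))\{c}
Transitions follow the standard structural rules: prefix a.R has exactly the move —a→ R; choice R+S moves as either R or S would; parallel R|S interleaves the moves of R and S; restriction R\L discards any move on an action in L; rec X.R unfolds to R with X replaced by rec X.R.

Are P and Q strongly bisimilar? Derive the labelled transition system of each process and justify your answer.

LTS(P): 9 reachable states
  p0 = (0 | 0 + 0 | 0 + b.(0 + 0))\{c} + b.c.c.0 | (0 | 0 + (0 + 0) + a.0 | (0 + 0)) → ··a··> p1, ··b··> p2, ··b··> p3
  p1 = b.c.c.0 | (0 | (0 + 0)) → ··b··> p4
  p2 = (0 + 0)\{c} → ∅
  p3 = c.c.0 | (0 | 0 + (0 + 0) + a.0 | (0 + 0)) → ··a··> p4, ··c··> p5
  p4 = c.c.0 | (0 | (0 + 0)) → ··c··> p6
  p5 = c.0 | (0 | 0 + (0 + 0) + a.0 | (0 + 0)) → ··a··> p6, ··c··> p7
  p6 = c.0 | (0 | (0 + 0)) → ··c··> p8
  p7 = 0 | (0 | 0 + (0 + 0) + a.0 | (0 + 0)) → ··a··> p8
  p8 = 0 | (0 | (0 + 0)) → ∅
LTS(Q): 9 reachable states
  q0 = b.c.c.0 | (0 | 0 + (0 + 0) + a.0 | (0 + 0)) + (0 | 0 + 0 | 0 + b.(0 + 0))\{c} → ··a··> q1, ··b··> q2, ··b··> q3
  q1 = b.c.c.0 | (0 | (0 + 0)) → ··b··> q4
  q2 = (0 + 0)\{c} → ∅
  q3 = c.c.0 | (0 | 0 + (0 + 0) + a.0 | (0 + 0)) → ··a··> q4, ··c··> q5
  q4 = c.c.0 | (0 | (0 + 0)) → ··c··> q6
  q5 = c.0 | (0 | 0 + (0 + 0) + a.0 | (0 + 0)) → ··a··> q6, ··c··> q7
  q6 = c.0 | (0 | (0 + 0)) → ··c··> q8
  q7 = 0 | (0 | 0 + (0 + 0) + a.0 | (0 + 0)) → ··a··> q8
  q8 = 0 | (0 | (0 + 0)) → ∅
Coarsest stable partition (strong bisimilarity classes):
  B0 = {p0, q0}
  B1 = {p3, q3}
  B2 = {p4, q4}
  B3 = {p6, q6}
  B4 = {p2, p8, q2, q8}
  B5 = {p5, q5}
  B6 = {p7, q7}
  B7 = {p1, q1}
p0 ∈ B0, q0 ∈ B0 → same block

YES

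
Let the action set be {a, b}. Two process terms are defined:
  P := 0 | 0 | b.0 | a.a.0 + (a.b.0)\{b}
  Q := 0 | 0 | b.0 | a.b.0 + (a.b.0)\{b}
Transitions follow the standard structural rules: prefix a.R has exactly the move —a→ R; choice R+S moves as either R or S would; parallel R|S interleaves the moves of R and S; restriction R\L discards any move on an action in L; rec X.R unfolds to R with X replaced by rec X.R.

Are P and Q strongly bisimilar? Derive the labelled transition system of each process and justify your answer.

Reachable graph of P (7 states):
  p0 = 0 | 0 | b.0 | a.a.0 + (a.b.0)\{b} ⊢ ··a··> p1, ··a··> p2, ··b··> p3
  p1 = (b.0)\{b} ⊢ ∅
  p2 = 0 | 0 | b.0 | a.0 ⊢ ··a··> p4, ··b··> p5
  p3 = 0 | 0 | 0 | a.a.0 ⊢ ··a··> p5
  p4 = 0 | 0 | b.0 | 0 ⊢ ··b··> p6
  p5 = 0 | 0 | 0 | a.0 ⊢ ··a··> p6
  p6 = 0 | 0 | 0 | 0 ⊢ ∅
Reachable graph of Q (7 states):
  q0 = 0 | 0 | b.0 | a.b.0 + (a.b.0)\{b} ⊢ ··a··> q1, ··a··> q2, ··b··> q3
  q1 = (b.0)\{b} ⊢ ∅
  q2 = 0 | 0 | b.0 | b.0 ⊢ ··b··> q4, ··b··> q5
  q3 = 0 | 0 | 0 | a.b.0 ⊢ ··a··> q4
  q4 = 0 | 0 | 0 | b.0 ⊢ ··b··> q6
  q5 = 0 | 0 | b.0 | 0 ⊢ ··b··> q6
  q6 = 0 | 0 | 0 | 0 ⊢ ∅
Bisimilarity quotient blocks:
  B0 = {p0}
  B1 = {p3}
  B2 = {p5}
  B3 = {p1, p6, q1, q6}
  B4 = {p2}
  B5 = {p4, q4, q5}
  B6 = {q0}
  B7 = {q2}
  B8 = {q3}
p0 ∈ B0, q0 ∈ B6 → different blocks

NO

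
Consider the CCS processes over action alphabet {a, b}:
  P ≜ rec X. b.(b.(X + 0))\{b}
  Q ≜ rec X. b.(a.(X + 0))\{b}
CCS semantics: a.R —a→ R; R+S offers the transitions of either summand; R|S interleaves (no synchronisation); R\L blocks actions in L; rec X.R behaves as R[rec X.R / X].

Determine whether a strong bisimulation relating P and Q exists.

NO

P's transition system — 2 states:
  p0 = rec X. b.(b.(X + 0))\{b} | --b--▸ p1
  p1 = (b.((rec X. b.(b.(X + 0))\{b}) + 0))\{b} | ·
Q's transition system — 3 states:
  q0 = rec X. b.(a.(X + 0))\{b} | --b--▸ q1
  q1 = (a.((rec X. b.(a.(X + 0))\{b}) + 0))\{b} | --a--▸ q2
  q2 = ((rec X. b.(a.(X + 0))\{b}) + 0)\{b} | ·
Coarsest stable partition (strong bisimilarity classes):
  B0 = {p0}
  B1 = {p1, q2}
  B2 = {q0}
  B3 = {q1}
p0 ∈ B0, q0 ∈ B2 → different blocks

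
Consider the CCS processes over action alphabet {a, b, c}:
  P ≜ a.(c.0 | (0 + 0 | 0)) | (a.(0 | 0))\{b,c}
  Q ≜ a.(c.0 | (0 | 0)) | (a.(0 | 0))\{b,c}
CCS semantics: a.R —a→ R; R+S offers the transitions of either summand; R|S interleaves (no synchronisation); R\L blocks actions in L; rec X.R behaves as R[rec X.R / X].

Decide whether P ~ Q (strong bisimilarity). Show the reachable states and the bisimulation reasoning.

P ~ Q

P's transition system — 6 states:
  p0 = a.(c.0 | (0 + 0 | 0)) | (a.(0 | 0))\{b,c} has moves ··a··> p1, ··a··> p2
  p1 = a.(c.0 | (0 + 0 | 0)) | (0 | 0)\{b,c} has moves ··a··> p3
  p2 = c.0 | (0 + 0 | 0) | (a.(0 | 0))\{b,c} has moves ··a··> p3, ··c··> p4
  p3 = c.0 | (0 + 0 | 0) | (0 | 0)\{b,c} has moves ··c··> p5
  p4 = 0 | (0 + 0 | 0) | (a.(0 | 0))\{b,c} has moves ··a··> p5
  p5 = 0 | (0 + 0 | 0) | (0 | 0)\{b,c} has moves ∅
Q's transition system — 6 states:
  q0 = a.(c.0 | (0 | 0)) | (a.(0 | 0))\{b,c} has moves ··a··> q1, ··a··> q2
  q1 = a.(c.0 | (0 | 0)) | (0 | 0)\{b,c} has moves ··a··> q3
  q2 = c.0 | (0 | 0) | (a.(0 | 0))\{b,c} has moves ··a··> q3, ··c··> q4
  q3 = c.0 | (0 | 0) | (0 | 0)\{b,c} has moves ··c··> q5
  q4 = 0 | (0 | 0) | (a.(0 | 0))\{b,c} has moves ··a··> q5
  q5 = 0 | (0 | 0) | (0 | 0)\{b,c} has moves ∅
Bisimilarity quotient blocks:
  B0 = {p0, q0}
  B1 = {p1, q1}
  B2 = {p3, q3}
  B3 = {p5, q5}
  B4 = {p2, q2}
  B5 = {p4, q4}
p0 ∈ B0, q0 ∈ B0 → same block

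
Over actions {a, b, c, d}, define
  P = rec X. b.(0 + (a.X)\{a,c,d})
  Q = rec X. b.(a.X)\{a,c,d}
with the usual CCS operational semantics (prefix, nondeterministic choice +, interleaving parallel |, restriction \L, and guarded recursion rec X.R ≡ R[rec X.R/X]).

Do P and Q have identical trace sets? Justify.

P's transition system — 2 states:
  s0 = rec X. b.(0 + (a.X)\{a,c,d}) :: --b--▸ s1
  s1 = 0 + (a.(rec X. b.(0 + (a.X)\{a,c,d})))\{a,c,d} :: (no moves)
Q's transition system — 2 states:
  t0 = rec X. b.(a.X)\{a,c,d} :: --b--▸ t1
  t1 = (a.(rec X. b.(a.X)\{a,c,d}))\{a,c,d} :: (no moves)
Coarsest stable partition (strong bisimilarity classes):
  B0 = {s0, t0}
  B1 = {s1, t1}
s0 ∈ B0, t0 ∈ B0 → same block
Bisimilar ⇒ trace-equivalent.

YES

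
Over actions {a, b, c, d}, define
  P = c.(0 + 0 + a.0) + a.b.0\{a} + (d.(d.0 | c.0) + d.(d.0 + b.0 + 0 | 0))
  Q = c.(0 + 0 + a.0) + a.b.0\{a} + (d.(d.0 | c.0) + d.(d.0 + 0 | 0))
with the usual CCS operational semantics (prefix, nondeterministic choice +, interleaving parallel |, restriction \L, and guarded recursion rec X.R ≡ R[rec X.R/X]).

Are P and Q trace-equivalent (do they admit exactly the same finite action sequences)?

LTS(P): 10 reachable states
  m0 = c.(0 + 0 + a.0) + a.b.0\{a} + (d.(d.0 | c.0) + d.(d.0 + b.0 + 0 | 0)) | ··a··> m1, ··c··> m2, ··d··> m3, ··d··> m4
  m1 = b.0\{a} | ··b··> m5
  m2 = 0 + 0 + a.0 | ··a··> m6
  m3 = d.0 + b.0 + 0 | 0 | ··b··> m6, ··d··> m6
  m4 = d.0 | c.0 | ··c··> m7, ··d··> m8
  m5 = 0\{a} | ∅
  m6 = 0 | ∅
  m7 = d.0 | 0 | ··d··> m9
  m8 = 0 | c.0 | ··c··> m9
  m9 = 0 | 0 | ∅
LTS(Q): 10 reachable states
  n0 = c.(0 + 0 + a.0) + a.b.0\{a} + (d.(d.0 | c.0) + d.(d.0 + 0 | 0)) | ··a··> n1, ··c··> n2, ··d··> n3, ··d··> n4
  n1 = b.0\{a} | ··b··> n5
  n2 = 0 + 0 + a.0 | ··a··> n6
  n3 = d.0 + 0 | 0 | ··d··> n6
  n4 = d.0 | c.0 | ··c··> n7, ··d··> n8
  n5 = 0\{a} | ∅
  n6 = 0 | ∅
  n7 = d.0 | 0 | ··d··> n9
  n8 = 0 | c.0 | ··c··> n9
  n9 = 0 | 0 | ∅
Executing db from P (initial set {m0}):
  after d @ step 1: {m3, m4}
  after b @ step 2: {m6}
  — P admits the full trace.
Executing db from Q (initial set {n0}):
  after d @ step 1: {n3, n4}
  after b @ step 2: ∅ (Q stuck)

trace-distinct — witness ⟨db⟩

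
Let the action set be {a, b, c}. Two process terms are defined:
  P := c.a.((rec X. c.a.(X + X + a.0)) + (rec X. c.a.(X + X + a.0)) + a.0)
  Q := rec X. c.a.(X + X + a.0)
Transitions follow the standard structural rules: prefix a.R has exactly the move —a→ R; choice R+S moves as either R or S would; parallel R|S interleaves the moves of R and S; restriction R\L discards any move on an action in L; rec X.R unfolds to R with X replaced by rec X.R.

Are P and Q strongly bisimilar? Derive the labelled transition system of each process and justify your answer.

bisimilar

P's transition system — 4 states:
  m0 = c.a.((rec X. c.a.(X + X + a.0)) + (rec X. c.a.(X + X + a.0)) + a.0) has moves -c-> m1
  m1 = a.((rec X. c.a.(X + X + a.0)) + (rec X. c.a.(X + X + a.0)) + a.0) has moves -a-> m2
  m2 = (rec X. c.a.(X + X + a.0)) + (rec X. c.a.(X + X + a.0)) + a.0 has moves -a-> m3, -c-> m1
  m3 = 0 has moves ∅
Q's transition system — 4 states:
  n0 = rec X. c.a.(X + X + a.0) has moves -c-> n1
  n1 = a.((rec X. c.a.(X + X + a.0)) + (rec X. c.a.(X + X + a.0)) + a.0) has moves -a-> n2
  n2 = (rec X. c.a.(X + X + a.0)) + (rec X. c.a.(X + X + a.0)) + a.0 has moves -a-> n3, -c-> n1
  n3 = 0 has moves ∅
Coarsest stable partition (strong bisimilarity classes):
  B0 = {m0, n0}
  B1 = {m1, n1}
  B2 = {m2, n2}
  B3 = {m3, n3}
m0 ∈ B0, n0 ∈ B0 → same block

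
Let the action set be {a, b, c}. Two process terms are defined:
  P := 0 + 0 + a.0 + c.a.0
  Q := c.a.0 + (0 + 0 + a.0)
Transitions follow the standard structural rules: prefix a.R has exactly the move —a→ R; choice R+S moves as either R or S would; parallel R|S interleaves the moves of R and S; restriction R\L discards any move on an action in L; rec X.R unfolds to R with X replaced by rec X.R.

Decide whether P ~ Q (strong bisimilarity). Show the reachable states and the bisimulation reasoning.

bisimilar

P's transition system — 3 states:
  m0 = 0 + 0 + a.0 + c.a.0 has moves ··a··> m1, ··c··> m2
  m1 = 0 has moves ∅
  m2 = a.0 has moves ··a··> m1
Q's transition system — 3 states:
  n0 = c.a.0 + (0 + 0 + a.0) has moves ··a··> n1, ··c··> n2
  n1 = 0 has moves ∅
  n2 = a.0 has moves ··a··> n1
Coarsest stable partition (strong bisimilarity classes):
  B0 = {m0, n0}
  B1 = {m1, n1}
  B2 = {m2, n2}
m0 ∈ B0, n0 ∈ B0 → same block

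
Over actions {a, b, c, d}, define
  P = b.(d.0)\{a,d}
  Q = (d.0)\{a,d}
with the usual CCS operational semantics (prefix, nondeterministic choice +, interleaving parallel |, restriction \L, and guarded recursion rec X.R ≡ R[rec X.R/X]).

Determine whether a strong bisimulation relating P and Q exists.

LTS(P): 2 reachable states
  u0 = b.(d.0)\{a,d} | —b→ u1
  u1 = (d.0)\{a,d} | (no moves)
LTS(Q): 1 reachable states
  v0 = (d.0)\{a,d} | (no moves)
Bisimilarity quotient blocks:
  B0 = {u0}
  B1 = {u1, v0}
u0 ∈ B0, v0 ∈ B1 → different blocks

NO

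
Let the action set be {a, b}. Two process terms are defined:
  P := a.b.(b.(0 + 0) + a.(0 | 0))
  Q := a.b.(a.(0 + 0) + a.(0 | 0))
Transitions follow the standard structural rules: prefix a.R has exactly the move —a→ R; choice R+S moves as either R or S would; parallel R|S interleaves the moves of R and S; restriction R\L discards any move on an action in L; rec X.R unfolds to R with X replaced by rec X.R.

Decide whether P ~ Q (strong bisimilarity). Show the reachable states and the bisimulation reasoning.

P ≁ Q

LTS(P): 5 reachable states
  u0 = a.b.(b.(0 + 0) + a.(0 | 0)) has moves --a--▸ u1
  u1 = b.(b.(0 + 0) + a.(0 | 0)) has moves --b--▸ u2
  u2 = b.(0 + 0) + a.(0 | 0) has moves --a--▸ u3, --b--▸ u4
  u3 = 0 | 0 has moves stopped
  u4 = 0 + 0 has moves stopped
LTS(Q): 5 reachable states
  v0 = a.b.(a.(0 + 0) + a.(0 | 0)) has moves --a--▸ v1
  v1 = b.(a.(0 + 0) + a.(0 | 0)) has moves --b--▸ v2
  v2 = a.(0 + 0) + a.(0 | 0) has moves --a--▸ v3, --a--▸ v4
  v3 = 0 + 0 has moves stopped
  v4 = 0 | 0 has moves stopped
Bisimilarity quotient blocks:
  B0 = {u0}
  B1 = {u1}
  B2 = {u2}
  B3 = {u3, u4, v3, v4}
  B4 = {v0}
  B5 = {v1}
  B6 = {v2}
u0 ∈ B0, v0 ∈ B4 → different blocks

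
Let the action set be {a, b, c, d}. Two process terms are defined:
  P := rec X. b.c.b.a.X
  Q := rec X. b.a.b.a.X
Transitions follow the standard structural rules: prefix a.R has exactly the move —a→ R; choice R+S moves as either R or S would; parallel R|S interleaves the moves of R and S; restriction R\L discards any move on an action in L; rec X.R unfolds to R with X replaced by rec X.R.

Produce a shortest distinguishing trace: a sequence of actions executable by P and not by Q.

Reachable graph of P (4 states):
  u0 = rec X. b.c.b.a.X has moves =b=> u1
  u1 = c.b.a.(rec X. b.c.b.a.X) has moves =c=> u2
  u2 = b.a.(rec X. b.c.b.a.X) has moves =b=> u3
  u3 = a.(rec X. b.c.b.a.X) has moves =a=> u0
Reachable graph of Q (4 states):
  v0 = rec X. b.a.b.a.X has moves =b=> v1
  v1 = a.b.a.(rec X. b.a.b.a.X) has moves =a=> v2
  v2 = b.a.(rec X. b.a.b.a.X) has moves =b=> v3
  v3 = a.(rec X. b.a.b.a.X) has moves =a=> v0
Trace ⟨bc⟩ through P, begin at {u0}:
  step 1 (b): {u1}
  step 2 (c): {u2}
  ✓ P
Trace ⟨bc⟩ through Q, begin at {v0}:
  step 1 (b): {v1}
  step 2 (c): ∅ (Q stuck)

bc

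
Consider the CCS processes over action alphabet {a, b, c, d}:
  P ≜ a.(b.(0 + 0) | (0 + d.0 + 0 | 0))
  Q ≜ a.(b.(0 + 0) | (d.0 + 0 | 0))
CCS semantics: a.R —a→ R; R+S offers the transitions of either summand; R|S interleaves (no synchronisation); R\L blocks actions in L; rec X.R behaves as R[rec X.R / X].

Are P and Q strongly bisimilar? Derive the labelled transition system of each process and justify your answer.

bisimilar

P's transition system — 5 states:
  p0 = a.(b.(0 + 0) | (0 + d.0 + 0 | 0)) ⊢ =a=> p1
  p1 = b.(0 + 0) | (0 + d.0 + 0 | 0) ⊢ =b=> p2, =d=> p3
  p2 = (0 + 0) | (0 + d.0 + 0 | 0) ⊢ =d=> p4
  p3 = b.(0 + 0) | 0 ⊢ =b=> p4
  p4 = (0 + 0) | 0 ⊢ stopped
Q's transition system — 5 states:
  q0 = a.(b.(0 + 0) | (d.0 + 0 | 0)) ⊢ =a=> q1
  q1 = b.(0 + 0) | (d.0 + 0 | 0) ⊢ =b=> q2, =d=> q3
  q2 = (0 + 0) | (d.0 + 0 | 0) ⊢ =d=> q4
  q3 = b.(0 + 0) | 0 ⊢ =b=> q4
  q4 = (0 + 0) | 0 ⊢ stopped
Partition-refinement fixed point:
  B0 = {p0, q0}
  B1 = {p1, q1}
  B2 = {p3, q3}
  B3 = {p4, q4}
  B4 = {p2, q2}
p0 ∈ B0, q0 ∈ B0 → same block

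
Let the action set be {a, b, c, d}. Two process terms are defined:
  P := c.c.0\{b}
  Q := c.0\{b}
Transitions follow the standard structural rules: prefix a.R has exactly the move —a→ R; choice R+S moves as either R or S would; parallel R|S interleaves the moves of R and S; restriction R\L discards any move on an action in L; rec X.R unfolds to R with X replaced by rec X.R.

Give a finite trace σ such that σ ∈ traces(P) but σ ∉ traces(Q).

cc

Reachable graph of P (3 states):
  s0 = c.c.0\{b} → =c=> s1
  s1 = c.0\{b} → =c=> s2
  s2 = 0\{b} → stopped
Reachable graph of Q (2 states):
  t0 = c.0\{b} → =c=> t1
  t1 = 0\{b} → stopped
Executing cc from P (initial set {s0}):
  step 1 (c): {s1}
  step 2 (c): {s2}
  P completes σ.
Executing cc from Q (initial set {t0}):
  step 1 (c): {t1}
  step 2 (c): ∅  — Q cannot continue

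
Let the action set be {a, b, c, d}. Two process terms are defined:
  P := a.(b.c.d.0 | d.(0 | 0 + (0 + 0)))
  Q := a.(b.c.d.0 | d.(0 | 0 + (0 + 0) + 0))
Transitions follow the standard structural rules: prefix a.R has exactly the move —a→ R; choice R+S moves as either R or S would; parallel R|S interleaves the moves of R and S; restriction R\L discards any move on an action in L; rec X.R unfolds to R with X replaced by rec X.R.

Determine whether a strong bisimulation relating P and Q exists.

P's transition system — 9 states:
  u0 = a.(b.c.d.0 | d.(0 | 0 + (0 + 0))) ⊢ =a=> u1
  u1 = b.c.d.0 | d.(0 | 0 + (0 + 0)) ⊢ =b=> u2, =d=> u3
  u2 = c.d.0 | d.(0 | 0 + (0 + 0)) ⊢ =c=> u4, =d=> u5
  u3 = b.c.d.0 | (0 | 0 + (0 + 0)) ⊢ =b=> u5
  u4 = d.0 | d.(0 | 0 + (0 + 0)) ⊢ =d=> u6, =d=> u7
  u5 = c.d.0 | (0 | 0 + (0 + 0)) ⊢ =c=> u7
  u6 = 0 | d.(0 | 0 + (0 + 0)) ⊢ =d=> u8
  u7 = d.0 | (0 | 0 + (0 + 0)) ⊢ =d=> u8
  u8 = 0 | (0 | 0 + (0 + 0)) ⊢ stopped
Q's transition system — 9 states:
  v0 = a.(b.c.d.0 | d.(0 | 0 + (0 + 0) + 0)) ⊢ =a=> v1
  v1 = b.c.d.0 | d.(0 | 0 + (0 + 0) + 0) ⊢ =b=> v2, =d=> v3
  v2 = c.d.0 | d.(0 | 0 + (0 + 0) + 0) ⊢ =c=> v4, =d=> v5
  v3 = b.c.d.0 | (0 | 0 + (0 + 0) + 0) ⊢ =b=> v5
  v4 = d.0 | d.(0 | 0 + (0 + 0) + 0) ⊢ =d=> v6, =d=> v7
  v5 = c.d.0 | (0 | 0 + (0 + 0) + 0) ⊢ =c=> v7
  v6 = 0 | d.(0 | 0 + (0 + 0) + 0) ⊢ =d=> v8
  v7 = d.0 | (0 | 0 + (0 + 0) + 0) ⊢ =d=> v8
  v8 = 0 | (0 | 0 + (0 + 0) + 0) ⊢ stopped
Coarsest stable partition (strong bisimilarity classes):
  B0 = {u0, v0}
  B1 = {u1, v1}
  B2 = {u3, v3}
  B3 = {u5, v5}
  B4 = {u6, u7, v6, v7}
  B5 = {u8, v8}
  B6 = {u2, v2}
  B7 = {u4, v4}
u0 ∈ B0, v0 ∈ B0 → same block

bisimilar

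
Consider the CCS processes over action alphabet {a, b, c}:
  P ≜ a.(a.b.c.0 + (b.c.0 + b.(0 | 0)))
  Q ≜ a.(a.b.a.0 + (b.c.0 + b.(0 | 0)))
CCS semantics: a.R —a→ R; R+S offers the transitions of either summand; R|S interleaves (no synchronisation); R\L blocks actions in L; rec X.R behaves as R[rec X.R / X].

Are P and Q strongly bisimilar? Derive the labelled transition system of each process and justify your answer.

NO

Reachable graph of P (6 states):
  p0 = a.(a.b.c.0 + (b.c.0 + b.(0 | 0))) | —a→ p1
  p1 = a.b.c.0 + (b.c.0 + b.(0 | 0)) | —a→ p2, —b→ p3, —b→ p4
  p2 = b.c.0 | —b→ p4
  p3 = 0 | 0 | ·
  p4 = c.0 | —c→ p5
  p5 = 0 | ·
Reachable graph of Q (7 states):
  q0 = a.(a.b.a.0 + (b.c.0 + b.(0 | 0))) | —a→ q1
  q1 = a.b.a.0 + (b.c.0 + b.(0 | 0)) | —a→ q2, —b→ q3, —b→ q4
  q2 = b.a.0 | —b→ q5
  q3 = 0 | 0 | ·
  q4 = c.0 | —c→ q6
  q5 = a.0 | —a→ q6
  q6 = 0 | ·
Coarsest stable partition (strong bisimilarity classes):
  B0 = {p0}
  B1 = {p1}
  B2 = {p4, q4}
  B3 = {p3, p5, q3, q6}
  B4 = {p2}
  B5 = {q0}
  B6 = {q1}
  B7 = {q2}
  B8 = {q5}
p0 ∈ B0, q0 ∈ B5 → different blocks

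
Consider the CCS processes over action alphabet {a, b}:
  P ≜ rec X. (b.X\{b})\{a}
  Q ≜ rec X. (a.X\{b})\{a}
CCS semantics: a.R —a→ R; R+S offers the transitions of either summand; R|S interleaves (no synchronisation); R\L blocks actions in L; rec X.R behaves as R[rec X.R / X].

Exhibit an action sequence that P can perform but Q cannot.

b

P's transition system — 2 states:
  s0 = rec X. (b.X\{b})\{a} ⊢ ··b··> s1
  s1 = (rec X. (b.X\{b})\{a})\{b}\{a} ⊢ stopped
Q's transition system — 1 states:
  t0 = rec X. (a.X\{b})\{a} ⊢ stopped
Trace ⟨b⟩ through P, begin at {s0}:
  step 1 (b): {s1}
  ✓ P
Trace ⟨b⟩ through Q, begin at {t0}:
  step 1 (b): ∅  — Q cannot continue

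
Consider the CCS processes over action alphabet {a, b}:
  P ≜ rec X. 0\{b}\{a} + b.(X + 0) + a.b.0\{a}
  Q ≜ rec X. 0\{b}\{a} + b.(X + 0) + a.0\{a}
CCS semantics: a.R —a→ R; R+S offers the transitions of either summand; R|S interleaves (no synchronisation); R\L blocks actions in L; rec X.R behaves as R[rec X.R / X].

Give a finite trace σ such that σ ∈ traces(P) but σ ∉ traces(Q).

P's transition system — 4 states:
  p0 = rec X. 0\{b}\{a} + b.(X + 0) + a.b.0\{a} ⊢ --a--▸ p1, --b--▸ p2
  p1 = b.0\{a} ⊢ --b--▸ p3
  p2 = (rec X. 0\{b}\{a} + b.(X + 0) + a.b.0\{a}) + 0 ⊢ --a--▸ p1, --b--▸ p2
  p3 = 0\{a} ⊢ (no moves)
Q's transition system — 3 states:
  q0 = rec X. 0\{b}\{a} + b.(X + 0) + a.0\{a} ⊢ --a--▸ q1, --b--▸ q2
  q1 = 0\{a} ⊢ (no moves)
  q2 = (rec X. 0\{b}\{a} + b.(X + 0) + a.0\{a}) + 0 ⊢ --a--▸ q1, --b--▸ q2
Trace ⟨ab⟩ through P, begin at {p0}:
  step 1 (a): {p1}
  step 2 (b): {p3}
  — P admits the full trace.
Trace ⟨ab⟩ through Q, begin at {q0}:
  step 1 (a): {q1}
  step 2 (b): ∅ (Q stuck)

ab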